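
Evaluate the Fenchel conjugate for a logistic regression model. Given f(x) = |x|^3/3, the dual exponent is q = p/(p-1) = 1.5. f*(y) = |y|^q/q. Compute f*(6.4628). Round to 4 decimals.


The conjugate exponent q satisfies 1/p + 1/q = 1.
p = 3, so q = 3/(3 - 1) = 1.5
|y|^q = 6.4628^1.5 = 16.4298
f*(6.4628) = 16.4298 / 1.5 = 10.9532


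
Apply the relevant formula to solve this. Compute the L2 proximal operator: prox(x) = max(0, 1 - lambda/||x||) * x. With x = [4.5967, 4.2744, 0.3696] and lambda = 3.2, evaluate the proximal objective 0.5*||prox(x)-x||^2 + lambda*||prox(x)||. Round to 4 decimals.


Step 1: Compute ||x||.
||x|| = 6.2878
Step 2: Compute scaling factor.
scale = max(0, 1 - 3.2/6.2878) = 0.4911
Step 3: prox(x) = [2.2573, 2.0991, 0.1815]
||prox(x)|| = 3.0878
Step 4: Proximal objective.
0.5*||prox-x||^2 = 5.12
lambda*||prox|| = 9.881
Total = 15.001


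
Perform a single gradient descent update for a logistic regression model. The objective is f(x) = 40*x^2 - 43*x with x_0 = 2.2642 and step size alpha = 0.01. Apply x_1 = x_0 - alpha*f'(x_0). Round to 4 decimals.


We compute the gradient at x_0 and apply the update.
f'(x) = 80*x - 43
f'(2.2642) = 80*2.2642 - 43 = 138.136
x_1 = 2.2642 - 0.01*138.136 = 0.8828


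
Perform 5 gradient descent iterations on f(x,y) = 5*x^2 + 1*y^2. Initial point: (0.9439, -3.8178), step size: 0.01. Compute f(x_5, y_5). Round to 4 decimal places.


Gradient descent on f(x,y) = 5*x^2 + 1*y^2.
Starting point: (0.9439, -3.8178), alpha = 0.01
Step 1: grad_x = 2*5*0.9439 = 9.439, grad_y = 2*1*-3.8178 = -7.6356
  x_1 = 0.9439 - 0.01*9.439 = 0.8495
  y_1 = -3.8178 - 0.01*-7.6356 = -3.7414
Step 2: grad_x = 2*5*0.8495 = 8.4951, grad_y = 2*1*-3.7414 = -7.4829
  x_2 = 0.8495 - 0.01*8.4951 = 0.7646
  y_2 = -3.7414 - 0.01*-7.4829 = -3.6666
Step 3: grad_x = 2*5*0.7646 = 7.6456, grad_y = 2*1*-3.6666 = -7.3332
  x_3 = 0.7646 - 0.01*7.6456 = 0.6881
  y_3 = -3.6666 - 0.01*-7.3332 = -3.5933
Step 4: grad_x = 2*5*0.6881 = 6.881, grad_y = 2*1*-3.5933 = -7.1866
  x_4 = 0.6881 - 0.01*6.881 = 0.6193
  y_4 = -3.5933 - 0.01*-7.1866 = -3.5214
Step 5: grad_x = 2*5*0.6193 = 6.1929, grad_y = 2*1*-3.5214 = -7.0428
  x_5 = 0.6193 - 0.01*6.1929 = 0.5574
  y_5 = -3.5214 - 0.01*-7.0428 = -3.451
f(0.5574, -3.451) = 5*0.5574^2 + 1*(-3.451)^2 = 13.4626


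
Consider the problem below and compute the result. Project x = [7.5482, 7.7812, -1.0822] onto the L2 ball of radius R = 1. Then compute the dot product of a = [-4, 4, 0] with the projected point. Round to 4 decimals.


Step 1: Compute ||x|| (intermediates to 6 decimals).
||x|| = sqrt(7.5482^2 + 7.7812^2 + (-1.0822)^2) = 10.894657
Step 2: Project.
Since ||x|| > R, scale = R/||x|| = 1/10.894657 = 0.091788, proj(x) = scale * x
proj(x) = [0.692834, 0.714221, -0.099333]
Step 3: Dot product.
a^T * proj(x) = -4*0.692834 + 4*0.714221 + 0*(-0.099333) = 0.0855


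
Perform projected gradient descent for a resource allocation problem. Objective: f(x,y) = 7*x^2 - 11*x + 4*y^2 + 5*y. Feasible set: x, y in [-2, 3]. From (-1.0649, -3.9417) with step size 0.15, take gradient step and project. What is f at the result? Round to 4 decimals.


Step 1: Compute gradient at (-1.0649, -3.9417).
grad_x = 2*7*-1.0649 - 11 = -25.9086
grad_y = 2*4*-3.9417 + 5 = -26.5336
Step 2: Gradient step.
x_raw = -1.0649 - 0.15*-25.9086 = 2.8214
y_raw = -3.9417 - 0.15*-26.5336 = 0.0383
Step 3: Project onto [-2, 3].
x_proj = clip(2.8214) = 2.8214
y_proj = clip(0.0383) = 0.0383
Step 4: Evaluate f.
f(2.8214, 0.0383) = 24.884


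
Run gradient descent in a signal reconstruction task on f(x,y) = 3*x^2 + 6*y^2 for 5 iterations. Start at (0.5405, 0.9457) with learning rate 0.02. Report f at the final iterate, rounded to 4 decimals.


Gradient descent on f(x,y) = 3*x^2 + 6*y^2.
Starting point: (0.5405, 0.9457), alpha = 0.02
Step 1: grad_x = 2*3*0.5405 = 3.243, grad_y = 2*6*0.9457 = 11.3484
  x_1 = 0.5405 - 0.02*3.243 = 0.4756
  y_1 = 0.9457 - 0.02*11.3484 = 0.7187
Step 2: grad_x = 2*3*0.4756 = 2.8538, grad_y = 2*6*0.7187 = 8.6248
  x_2 = 0.4756 - 0.02*2.8538 = 0.4186
  y_2 = 0.7187 - 0.02*8.6248 = 0.5462
Step 3: grad_x = 2*3*0.4186 = 2.5114, grad_y = 2*6*0.5462 = 6.5548
  x_3 = 0.4186 - 0.02*2.5114 = 0.3683
  y_3 = 0.5462 - 0.02*6.5548 = 0.4151
Step 4: grad_x = 2*3*0.3683 = 2.21, grad_y = 2*6*0.4151 = 4.9817
  x_4 = 0.3683 - 0.02*2.21 = 0.3241
  y_4 = 0.4151 - 0.02*4.9817 = 0.3155
Step 5: grad_x = 2*3*0.3241 = 1.9448, grad_y = 2*6*0.3155 = 3.7861
  x_5 = 0.3241 - 0.02*1.9448 = 0.2852
  y_5 = 0.3155 - 0.02*3.7861 = 0.2398
f(0.2852, 0.2398) = 3*0.2852^2 + 6*0.2398^2 = 0.5891


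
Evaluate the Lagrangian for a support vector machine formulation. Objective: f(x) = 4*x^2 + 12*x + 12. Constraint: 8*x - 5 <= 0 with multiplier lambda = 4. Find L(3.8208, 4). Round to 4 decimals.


Step 1: Evaluate f(x).
f(3.8208) = 4*3.8208^2 + 12*3.8208 + 12 = 116.2437
Step 2: Evaluate g(x).
g(3.8208) = 8*3.8208 - 5 = 25.5664
Step 3: Compute Lagrangian.
L = 116.2437 + 4*25.5664 = 218.5093


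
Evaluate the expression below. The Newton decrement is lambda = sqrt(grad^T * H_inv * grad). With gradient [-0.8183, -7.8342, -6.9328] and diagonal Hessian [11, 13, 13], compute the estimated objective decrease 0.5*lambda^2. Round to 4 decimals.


Step 1: H is diagonal, so H^(-1) * g = [-0.0744, -0.6026, -0.5333].
Step 2: g^T H^(-1) g = sum_i g_i^2 / H_ii
  = (-0.8183)^2/11 + (-7.8342)^2/13 + (-6.9328)^2/13
  = 0.0609 + 4.7211 + 3.6972 = 8.4792
Step 3: Objective decrease = 0.5 * g^T H^(-1) g = 4.2396


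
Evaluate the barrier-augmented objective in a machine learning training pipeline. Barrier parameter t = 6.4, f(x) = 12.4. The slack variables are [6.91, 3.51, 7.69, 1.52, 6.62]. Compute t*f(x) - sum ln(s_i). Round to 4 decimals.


Step 1: Compute log-barrier.
ln values: [1.933, 1.2556, 2.0399, 0.4187, 1.8901]
phi = -(1.933 + 1.2556 + 2.0399 + 0.4187 + 1.8901) = -7.5373
Step 2: Compute augmented objective.
t*f(x) = 6.4*12.4 = 79.36
Total = 79.36 - 7.5373 = 71.8227


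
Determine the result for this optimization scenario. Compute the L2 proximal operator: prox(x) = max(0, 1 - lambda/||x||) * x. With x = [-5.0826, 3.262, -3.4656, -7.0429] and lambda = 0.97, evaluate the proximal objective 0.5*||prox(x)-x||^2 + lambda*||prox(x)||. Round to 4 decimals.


Step 1: Compute ||x||.
||x|| = 9.9039
Step 2: Compute scaling factor.
scale = max(0, 1 - 0.97/9.9039) = 0.9021
Step 3: prox(x) = [-4.5848, 2.9425, -3.1262, -6.3531]
||prox(x)|| = 8.9339
Step 4: Proximal objective.
0.5*||prox-x||^2 = 0.4705
lambda*||prox|| = 8.6659
Total = 9.1363


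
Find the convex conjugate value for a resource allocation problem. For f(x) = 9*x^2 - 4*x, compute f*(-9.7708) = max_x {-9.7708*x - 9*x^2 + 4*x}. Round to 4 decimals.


f*(y) = sup_x {y*x - a*x^2 - b*x} = sup_x {(y-b)*x - a*x^2}
FOC: (y - b) - 2a*x = 0 => x* = (y - b)/(2a)
x* = (-9.7708 + 4)/(2*9) = -0.3206
f*(-9.7708) = (y-b)^2/(4a) = (-9.7708 + 4)^2/(4*9)
= 33.3021/36 = 0.9251


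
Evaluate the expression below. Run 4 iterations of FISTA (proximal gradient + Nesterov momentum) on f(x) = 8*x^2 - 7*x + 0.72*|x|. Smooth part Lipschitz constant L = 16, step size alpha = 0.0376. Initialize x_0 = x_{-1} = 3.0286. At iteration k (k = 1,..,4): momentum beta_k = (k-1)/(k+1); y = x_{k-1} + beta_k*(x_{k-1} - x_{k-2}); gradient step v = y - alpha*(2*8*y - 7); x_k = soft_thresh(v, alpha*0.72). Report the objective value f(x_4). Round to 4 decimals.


FISTA on f(x) = 8*x^2 - 7*x + 0.72*|x|
L = 16, alpha = 0.0376
Iteration 1: beta = 0.0, y = 3.0286 + 0.0*(3.0286 - 3.0286) = 3.0286
  grad(y) = 41.4576, v = y - alpha*grad = 1.4698
  prox(v) = soft_thresh(1.4698, 0.0271) = 1.4427
Iteration 2: beta = 0.3333, y = 1.4427 + 0.3333*(1.4427 - 3.0286) = 0.9141
  grad(y) = 7.6255, v = y - alpha*grad = 0.6274
  prox(v) = soft_thresh(0.6274, 0.0271) = 0.6003
Iteration 3: beta = 0.5, y = 0.6003 + 0.5*(0.6003 - 1.4427) = 0.1791
  grad(y) = -4.1345, v = y - alpha*grad = 0.3346
  prox(v) = soft_thresh(0.3346, 0.0271) = 0.3075
Iteration 4: beta = 0.6, y = 0.3075 + 0.6*(0.3075 - 0.6003) = 0.1318
  grad(y) = -4.8914, v = y - alpha*grad = 0.3157
  prox(v) = soft_thresh(0.3157, 0.0271) = 0.2886
f(x_4) = 8*0.2886^2 - 7*0.2886 + 0.72*|0.2886| = -1.1461


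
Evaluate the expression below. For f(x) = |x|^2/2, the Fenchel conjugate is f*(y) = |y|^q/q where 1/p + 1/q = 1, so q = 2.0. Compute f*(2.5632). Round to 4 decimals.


The conjugate exponent q satisfies 1/p + 1/q = 1.
p = 2, so q = 2/(2 - 1) = 2.0
|y|^q = 2.5632^2.0 = 6.57
f*(2.5632) = 6.57 / 2.0 = 3.285


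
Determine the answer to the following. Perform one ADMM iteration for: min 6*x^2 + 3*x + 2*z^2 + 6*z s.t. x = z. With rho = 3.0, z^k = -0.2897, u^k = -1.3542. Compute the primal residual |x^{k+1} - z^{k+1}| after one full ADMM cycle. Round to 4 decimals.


ADMM iteration with rho = 3.0, z^k = -0.2897, u^k = -1.3542
Step 1: x-update.
Minimize 6*x^2 + 3*x + (3.0/2)*(x + 0.2897 - 1.3542)^2
FOC: (2*6 + 3.0)*x = -3 + 3.0*(-0.2897 + 1.3542)
x^{k+1} = 0.0129
Step 2: z-update.
Minimize 2*z^2 + 6*z + (3.0/2)*(0.0129 - z - 1.3542)^2
FOC: (2*2 + 3.0)*z = -6 + 3.0*(0.0129 - 1.3542)
z^{k+1} = -1.432
Step 3: u-update.
u^{k+1} = -1.3542 + 0.0129 + 1.432 = 0.0907
Step 4: Primal residual = |0.0129 + 1.432| = 1.4449


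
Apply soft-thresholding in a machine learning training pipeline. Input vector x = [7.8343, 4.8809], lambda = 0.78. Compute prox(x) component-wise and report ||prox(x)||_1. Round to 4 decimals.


Soft-thresholding with lambda = 0.78:
prox(7.8343) = sign(7.8343)*max(|7.8343| - 0.78, 0) = 7.0543
prox(4.8809) = sign(4.8809)*max(|4.8809| - 0.78, 0) = 4.1009
prox(x) = [7.0543, 4.1009]
||prox(x)||_1 = 7.0543 + 4.1009 = 11.1552


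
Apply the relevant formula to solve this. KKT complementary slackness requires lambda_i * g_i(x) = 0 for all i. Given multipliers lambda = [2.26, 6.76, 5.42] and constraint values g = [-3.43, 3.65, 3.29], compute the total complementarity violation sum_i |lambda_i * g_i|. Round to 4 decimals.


KKT complementary slackness check:
lambda_1 * g_1 = 2.26 * -3.43 = -7.7518
lambda_2 * g_2 = 6.76 * 3.65 = 24.674
lambda_3 * g_3 = 5.42 * 3.29 = 17.8318
Total violation = 7.7518 + 24.674 + 17.8318 = 50.2576


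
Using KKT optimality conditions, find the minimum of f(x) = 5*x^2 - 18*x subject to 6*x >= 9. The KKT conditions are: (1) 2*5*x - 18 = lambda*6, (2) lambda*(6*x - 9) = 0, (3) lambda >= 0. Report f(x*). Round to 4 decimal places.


Step 1: Try lambda = 0 (constraint inactive).
Stationarity: 2*5*x - 18 = 0
x* = 18/(2*5) = 1.8
Check constraint: 6*1.8 = 10.8 >= 9 -- satisfied.
Step 2: Compute optimal value.
f(x*) = 5*1.8^2 - 18*1.8 = -16.2


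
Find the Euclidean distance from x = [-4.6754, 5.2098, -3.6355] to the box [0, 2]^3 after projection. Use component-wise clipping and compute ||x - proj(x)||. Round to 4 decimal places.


Project each component onto [0, 2].
clip(-4.6754) = 0.0, clip(5.2098) = 2.0, clip(-3.6355) = 0.0
Projection = [0.0, 2.0, 0.0]
Squared diffs: [21.8594, 10.3028, 13.2169]
Distance = sqrt(45.3791) = 6.7364


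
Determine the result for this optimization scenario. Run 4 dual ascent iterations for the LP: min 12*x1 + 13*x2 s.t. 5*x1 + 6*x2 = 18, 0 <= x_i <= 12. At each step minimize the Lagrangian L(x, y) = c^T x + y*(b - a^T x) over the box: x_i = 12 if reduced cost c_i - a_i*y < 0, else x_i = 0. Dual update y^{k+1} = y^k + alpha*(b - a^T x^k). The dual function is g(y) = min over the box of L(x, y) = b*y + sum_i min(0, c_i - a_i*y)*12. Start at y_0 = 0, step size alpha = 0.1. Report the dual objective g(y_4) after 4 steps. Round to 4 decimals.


Dual ascent for LP: min 12*x1 + 13*x2, 5*x1 + 6*x2 = 18, 0 <= x_i <= 12
Step 1: y^k = 0.0, reduced costs: (12.0, 13.0)
  x^k = (0.0, 0.0), subgradient = b - a^T x = 18.0
  y^{k+1} = 0.0 + 0.1*18.0 = 1.8
Step 2: y^k = 1.8, reduced costs: (3.0, 2.2)
  x^k = (0.0, 0.0), subgradient = b - a^T x = 18.0
  y^{k+1} = 1.8 + 0.1*18.0 = 3.6
Step 3: y^k = 3.6, reduced costs: (-6.0, -8.6)
  x^k = (12.0, 12.0), subgradient = b - a^T x = -114.0
  y^{k+1} = 3.6 + 0.1*-114.0 = -7.8
Step 4: y^k = -7.8, reduced costs: (51.0, 59.8)
  x^k = (0.0, 0.0), subgradient = b - a^T x = 18.0
  y^{k+1} = -7.8 + 0.1*18.0 = -6.0
Dual objective at y_4 = -6.0: reduced costs (42.0, 49.0), box minimizer x = (0.0, 0.0)
g(y_4) = b*y + (c1 - a1*y)*x1 + (c2 - a2*y)*x2 = 18*(-6.0) + 42.0*0.0 + 49.0*0.0 = -108.0 + 0.0 + 0.0 = -108.0


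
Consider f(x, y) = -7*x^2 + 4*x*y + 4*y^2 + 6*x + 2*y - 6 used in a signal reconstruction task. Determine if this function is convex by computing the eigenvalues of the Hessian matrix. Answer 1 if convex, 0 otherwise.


The Hessian of f(x,y) = -7*x^2 + 4*x*y + 4*y^2 + 6*x + 2*y - 6 is:
H = [[-14, 4], [4, 8]]
Trace = -14 + 8 = -6
Determinant = -14*8 - (4)^2 = -128
Discriminant = (-6)^2 - 4*-128 = 548.0
Eigenvalues: lambda_1 = -14.7047, lambda_2 = 8.7047
The function is not convex.

0


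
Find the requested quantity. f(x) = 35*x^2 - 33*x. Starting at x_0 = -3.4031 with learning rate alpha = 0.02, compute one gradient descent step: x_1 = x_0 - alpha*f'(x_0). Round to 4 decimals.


We compute the gradient at x_0 and apply the update.
f'(x) = 70*x - 33
f'(-3.4031) = 70*-3.4031 - 33 = -271.217
x_1 = -3.4031 - 0.02*-271.217 = 2.0212


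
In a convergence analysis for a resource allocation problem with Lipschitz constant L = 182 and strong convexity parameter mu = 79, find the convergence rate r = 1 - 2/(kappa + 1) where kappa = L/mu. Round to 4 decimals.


Step 1: Compute the condition number.
kappa = L/mu = 182/79 = 2.3038
Step 2: Compute the convergence rate.
r = 1 - 2/(kappa + 1) = 1 - 2*mu/(L + mu) = (L - mu)/(L + mu) = 103/261 = 0.3946


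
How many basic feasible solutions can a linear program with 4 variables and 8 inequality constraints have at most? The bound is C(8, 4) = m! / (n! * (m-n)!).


Each vertex corresponds to some choice of n active constraints out of m, so the number of vertices is at most C(m, n) = m! / (n!(m-n)!).
m = 8, n = 4
Numerator: 8 * 7 * 6 * 5
Denominator: 4! = 24
C(8, 4) = 70


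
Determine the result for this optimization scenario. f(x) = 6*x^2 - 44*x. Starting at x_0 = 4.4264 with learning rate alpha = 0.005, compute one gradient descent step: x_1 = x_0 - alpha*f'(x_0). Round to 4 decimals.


We compute the gradient at x_0 and apply the update.
f'(x) = 12*x - 44
f'(4.4264) = 12*4.4264 - 44 = 9.1168
x_1 = 4.4264 - 0.005*9.1168 = 4.3808


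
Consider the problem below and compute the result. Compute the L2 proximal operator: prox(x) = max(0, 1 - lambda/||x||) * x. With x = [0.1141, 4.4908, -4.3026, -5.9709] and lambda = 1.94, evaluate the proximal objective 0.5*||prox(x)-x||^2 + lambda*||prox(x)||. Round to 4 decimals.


Step 1: Compute ||x||.
||x|| = 8.6223
Step 2: Compute scaling factor.
scale = max(0, 1 - 1.94/8.6223) = 0.775
Step 3: prox(x) = [0.0884, 3.4804, -3.3345, -4.6275]
||prox(x)|| = 6.6823
Step 4: Proximal objective.
0.5*||prox-x||^2 = 1.8818
lambda*||prox|| = 12.9637
Total = 14.8455


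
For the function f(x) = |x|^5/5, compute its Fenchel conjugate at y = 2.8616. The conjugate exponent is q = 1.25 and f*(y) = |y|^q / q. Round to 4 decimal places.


The conjugate exponent q satisfies 1/p + 1/q = 1.
p = 5, so q = 5/(5 - 1) = 1.25
|y|^q = 2.8616^1.25 = 3.7219
f*(2.8616) = 3.7219 / 1.25 = 2.9775


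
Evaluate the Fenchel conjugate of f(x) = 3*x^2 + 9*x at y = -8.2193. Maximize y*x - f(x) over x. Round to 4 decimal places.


f*(y) = sup_x {y*x - a*x^2 - b*x} = sup_x {(y-b)*x - a*x^2}
FOC: (y - b) - 2a*x = 0 => x* = (y - b)/(2a)
x* = (-8.2193 - 9)/(2*3) = -2.8699
f*(-8.2193) = (y-b)^2/(4a) = (-8.2193 - 9)^2/(4*3)
= 296.5043/12 = 24.7087


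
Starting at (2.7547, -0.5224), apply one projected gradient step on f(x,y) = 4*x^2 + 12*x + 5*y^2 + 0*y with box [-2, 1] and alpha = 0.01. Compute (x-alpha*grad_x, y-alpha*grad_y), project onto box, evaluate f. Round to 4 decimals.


Step 1: Compute gradient at (2.7547, -0.5224).
grad_x = 2*4*2.7547 + 12 = 34.0376
grad_y = 2*5*-0.5224 + 0 = -5.224
Step 2: Gradient step.
x_raw = 2.7547 - 0.01*34.0376 = 2.4143
y_raw = -0.5224 - 0.01*-5.224 = -0.4702
Step 3: Project onto [-2, 1].
x_proj = clip(2.4143) = 1.0
y_proj = clip(-0.4702) = -0.4702
Step 4: Evaluate f.
f(1.0, -0.4702) = 17.1053


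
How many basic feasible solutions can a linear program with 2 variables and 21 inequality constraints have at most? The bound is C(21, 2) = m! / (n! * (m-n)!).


Each vertex corresponds to some choice of n active constraints out of m, so the number of vertices is at most C(m, n) = m! / (n!(m-n)!).
m = 21, n = 2
Numerator: 21 * 20
Denominator: 2! = 2
C(21, 2) = 210


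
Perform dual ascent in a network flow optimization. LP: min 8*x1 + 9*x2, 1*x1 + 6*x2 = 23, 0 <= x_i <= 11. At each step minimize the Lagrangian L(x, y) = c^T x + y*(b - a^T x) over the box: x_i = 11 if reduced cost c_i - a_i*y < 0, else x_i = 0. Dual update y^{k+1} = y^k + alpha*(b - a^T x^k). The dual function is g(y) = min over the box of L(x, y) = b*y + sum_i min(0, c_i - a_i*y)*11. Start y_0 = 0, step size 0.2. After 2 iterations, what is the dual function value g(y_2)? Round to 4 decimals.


Dual ascent for LP: min 8*x1 + 9*x2, 1*x1 + 6*x2 = 23, 0 <= x_i <= 11
Step 1: y^k = 0.0, reduced costs: (8.0, 9.0)
  x^k = (0.0, 0.0), subgradient = b - a^T x = 23.0
  y^{k+1} = 0.0 + 0.2*23.0 = 4.6
Step 2: y^k = 4.6, reduced costs: (3.4, -18.6)
  x^k = (0.0, 11.0), subgradient = b - a^T x = -43.0
  y^{k+1} = 4.6 + 0.2*-43.0 = -4.0
Dual objective at y_2 = -4.0: reduced costs (12.0, 33.0), box minimizer x = (0.0, 0.0)
g(y_2) = b*y + (c1 - a1*y)*x1 + (c2 - a2*y)*x2 = 23*(-4.0) + 12.0*0.0 + 33.0*0.0 = -92.0 + 0.0 + 0.0 = -92.0


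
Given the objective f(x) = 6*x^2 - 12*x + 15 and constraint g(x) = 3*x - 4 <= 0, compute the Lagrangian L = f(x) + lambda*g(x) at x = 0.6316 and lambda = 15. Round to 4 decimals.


Step 1: Evaluate f(x).
f(0.6316) = 6*0.6316^2 - 12*0.6316 + 15 = 9.8143
Step 2: Evaluate g(x).
g(0.6316) = 3*0.6316 - 4 = -2.1052
Step 3: Compute Lagrangian.
L = 9.8143 + 15*-2.1052 = -21.7637


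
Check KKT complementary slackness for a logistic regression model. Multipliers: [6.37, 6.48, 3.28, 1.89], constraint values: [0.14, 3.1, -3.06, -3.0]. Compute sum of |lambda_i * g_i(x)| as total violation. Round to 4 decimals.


KKT complementary slackness check:
lambda_1 * g_1 = 6.37 * 0.14 = 0.8918
lambda_2 * g_2 = 6.48 * 3.1 = 20.088
lambda_3 * g_3 = 3.28 * -3.06 = -10.0368
lambda_4 * g_4 = 1.89 * -3.0 = -5.67
Total violation = 0.8918 + 20.088 + 10.0368 + 5.67 = 36.6866


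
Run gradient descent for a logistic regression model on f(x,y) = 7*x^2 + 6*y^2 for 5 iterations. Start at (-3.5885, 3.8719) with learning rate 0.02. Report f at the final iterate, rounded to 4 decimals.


Gradient descent on f(x,y) = 7*x^2 + 6*y^2.
Starting point: (-3.5885, 3.8719), alpha = 0.02
Step 1: grad_x = 2*7*-3.5885 = -50.239, grad_y = 2*6*3.8719 = 46.4628
  x_1 = -3.5885 - 0.02*-50.239 = -2.5837
  y_1 = 3.8719 - 0.02*46.4628 = 2.9426
Step 2: grad_x = 2*7*-2.5837 = -36.1721, grad_y = 2*6*2.9426 = 35.3117
  x_2 = -2.5837 - 0.02*-36.1721 = -1.8603
  y_2 = 2.9426 - 0.02*35.3117 = 2.2364
Step 3: grad_x = 2*7*-1.8603 = -26.0439, grad_y = 2*6*2.2364 = 26.8369
  x_3 = -1.8603 - 0.02*-26.0439 = -1.3394
  y_3 = 2.2364 - 0.02*26.8369 = 1.6997
Step 4: grad_x = 2*7*-1.3394 = -18.7516, grad_y = 2*6*1.6997 = 20.3961
  x_4 = -1.3394 - 0.02*-18.7516 = -0.9644
  y_4 = 1.6997 - 0.02*20.3961 = 1.2918
Step 5: grad_x = 2*7*-0.9644 = -13.5012, grad_y = 2*6*1.2918 = 15.501
  x_5 = -0.9644 - 0.02*-13.5012 = -0.6943
  y_5 = 1.2918 - 0.02*15.501 = 0.9817
f(-0.6943, 0.9817) = 7*(-0.6943)^2 + 6*0.9817^2 = 9.1576


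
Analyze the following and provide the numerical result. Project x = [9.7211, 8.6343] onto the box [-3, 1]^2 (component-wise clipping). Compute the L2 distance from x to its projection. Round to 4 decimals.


Project each component onto [-3, 1].
clip(9.7211) = 1.0, clip(8.6343) = 1.0
Projection = [1.0, 1.0]
Squared diffs: [76.0576, 58.2825]
Distance = sqrt(134.3401) = 11.5905


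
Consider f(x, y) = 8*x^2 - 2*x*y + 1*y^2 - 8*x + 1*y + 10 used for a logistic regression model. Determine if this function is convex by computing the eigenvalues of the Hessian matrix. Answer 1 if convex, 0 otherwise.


The Hessian of f(x,y) = 8*x^2 - 2*x*y + 1*y^2 - 8*x + 1*y + 10 is:
H = [[16, -2], [-2, 2]]
Trace = 16 + 2 = 18
Determinant = 16*2 - (-2)^2 = 28
Discriminant = (18)^2 - 4*28 = 212.0
Eigenvalues: lambda_1 = 1.7199, lambda_2 = 16.2801
The function is convex.

1


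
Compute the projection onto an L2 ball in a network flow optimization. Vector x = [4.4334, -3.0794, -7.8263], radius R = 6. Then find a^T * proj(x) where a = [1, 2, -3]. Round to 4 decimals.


Step 1: Compute ||x|| (intermediates to 6 decimals).
||x|| = sqrt(4.4334^2 + (-3.0794)^2 + (-7.8263)^2) = 9.507298
Step 2: Project.
Since ||x|| > R, scale = R/||x|| = 6/9.507298 = 0.631094, proj(x) = scale * x
proj(x) = [2.797892, -1.943391, -4.939131]
Step 3: Dot product.
a^T * proj(x) = 1*2.797892 + 2*(-1.943391) - 3*(-4.939131) = 13.7285


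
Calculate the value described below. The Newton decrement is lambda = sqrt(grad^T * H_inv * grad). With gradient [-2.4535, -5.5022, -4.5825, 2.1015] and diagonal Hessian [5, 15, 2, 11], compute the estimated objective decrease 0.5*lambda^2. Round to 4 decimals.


Step 1: H is diagonal, so H^(-1) * g = [-0.4907, -0.3668, -2.2913, 0.191].
Step 2: g^T H^(-1) g = sum_i g_i^2 / H_ii
  = (-2.4535)^2/5 + (-5.5022)^2/15 + (-4.5825)^2/2 + (2.1015)^2/11
  = 1.2039 + 2.0183 + 10.4997 + 0.4015 = 14.1233
Step 3: Objective decrease = 0.5 * g^T H^(-1) g = 7.0617


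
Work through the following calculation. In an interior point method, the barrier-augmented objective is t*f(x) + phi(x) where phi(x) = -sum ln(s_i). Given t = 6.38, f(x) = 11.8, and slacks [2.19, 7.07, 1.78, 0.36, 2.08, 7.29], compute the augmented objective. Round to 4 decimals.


Step 1: Compute log-barrier.
ln values: [0.7839, 1.9559, 0.5766, -1.0217, 0.7324, 1.9865]
phi = -(0.7839 + 1.9559 + 0.5766 - 1.0217 + 0.7324 + 1.9865) = -5.0136
Step 2: Compute augmented objective.
t*f(x) = 6.38*11.8 = 75.284
Total = 75.284 - 5.0136 = 70.2704


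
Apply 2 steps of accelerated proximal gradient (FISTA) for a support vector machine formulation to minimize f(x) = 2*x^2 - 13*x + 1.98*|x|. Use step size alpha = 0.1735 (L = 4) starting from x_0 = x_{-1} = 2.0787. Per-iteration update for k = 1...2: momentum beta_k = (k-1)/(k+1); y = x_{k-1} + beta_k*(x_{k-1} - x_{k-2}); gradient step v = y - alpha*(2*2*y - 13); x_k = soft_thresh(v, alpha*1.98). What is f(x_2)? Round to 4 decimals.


FISTA on f(x) = 2*x^2 - 13*x + 1.98*|x|
L = 4, alpha = 0.1735
Iteration 1: beta = 0.0, y = 2.0787 + 0.0*(2.0787 - 2.0787) = 2.0787
  grad(y) = -4.6852, v = y - alpha*grad = 2.8916
  prox(v) = soft_thresh(2.8916, 0.3435) = 2.5481
Iteration 2: beta = 0.3333, y = 2.5481 + 0.3333*(2.5481 - 2.0787) = 2.7045
  grad(y) = -2.182, v = y - alpha*grad = 3.0831
  prox(v) = soft_thresh(3.0831, 0.3435) = 2.7395
f(x_2) = 2*2.7395^2 - 13*2.7395 + 1.98*|2.7395| = -15.1796


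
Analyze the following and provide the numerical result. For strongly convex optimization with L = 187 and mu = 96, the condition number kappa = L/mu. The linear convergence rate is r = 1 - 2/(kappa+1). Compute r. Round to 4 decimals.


Step 1: Compute the condition number.
kappa = L/mu = 187/96 = 1.9479
Step 2: Compute the convergence rate.
r = 1 - 2/(kappa + 1) = 1 - 2*mu/(L + mu) = (L - mu)/(L + mu) = 91/283 = 0.3216


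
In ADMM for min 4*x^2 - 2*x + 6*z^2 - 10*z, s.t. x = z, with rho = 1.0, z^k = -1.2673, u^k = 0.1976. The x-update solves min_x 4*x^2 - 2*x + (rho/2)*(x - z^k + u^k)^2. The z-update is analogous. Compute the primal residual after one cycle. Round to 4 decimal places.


ADMM iteration with rho = 1.0, z^k = -1.2673, u^k = 0.1976
Step 1: x-update.
Minimize 4*x^2 - 2*x + (1.0/2)*(x + 1.2673 + 0.1976)^2
FOC: (2*4 + 1.0)*x = 2 + 1.0*(-1.2673 - 0.1976)
x^{k+1} = 0.0595
Step 2: z-update.
Minimize 6*z^2 - 10*z + (1.0/2)*(0.0595 - z + 0.1976)^2
FOC: (2*6 + 1.0)*z = 10 + 1.0*(0.0595 + 0.1976)
z^{k+1} = 0.789
Step 3: u-update.
u^{k+1} = 0.1976 + 0.0595 - 0.789 = -0.5319
Step 4: Primal residual = |0.0595 - 0.789| = 0.7295


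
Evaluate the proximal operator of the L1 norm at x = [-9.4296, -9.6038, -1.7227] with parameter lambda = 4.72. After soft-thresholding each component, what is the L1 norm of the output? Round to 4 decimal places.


Soft-thresholding with lambda = 4.72:
prox(-9.4296) = sign(-9.4296)*max(|-9.4296| - 4.72, 0) = -4.7096
prox(-9.6038) = sign(-9.6038)*max(|-9.6038| - 4.72, 0) = -4.8838
prox(-1.7227) = sign(-1.7227)*max(|-1.7227| - 4.72, 0) = 0.0
prox(x) = [-4.7096, -4.8838, 0.0]
||prox(x)||_1 = 4.7096 + 4.8838 + 0.0 = 9.5934


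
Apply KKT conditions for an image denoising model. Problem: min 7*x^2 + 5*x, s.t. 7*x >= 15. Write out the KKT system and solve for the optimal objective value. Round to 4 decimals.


Step 1: Try lambda = 0 (constraint inactive).
x_unc = -5/(2*7) = -0.3571
Check: 7*-0.3571 = -2.4997 < 15 -- violated!
Step 2: Constraint must be active: 7*x = 15
x* = 15/7 = 2.1429 (rounded; the exact value 15/7 is used below)
lambda = (2*7*(15/7) + 5)/7 = 5.0
Step 3: Compute optimal value.
f(x*) = 7*(15/7)^2 + 5*(15/7) = 42.8571


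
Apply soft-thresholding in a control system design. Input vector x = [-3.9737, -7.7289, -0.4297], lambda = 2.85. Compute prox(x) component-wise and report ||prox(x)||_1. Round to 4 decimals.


Soft-thresholding with lambda = 2.85:
prox(-3.9737) = sign(-3.9737)*max(|-3.9737| - 2.85, 0) = -1.1237
prox(-7.7289) = sign(-7.7289)*max(|-7.7289| - 2.85, 0) = -4.8789
prox(-0.4297) = sign(-0.4297)*max(|-0.4297| - 2.85, 0) = 0.0
prox(x) = [-1.1237, -4.8789, 0.0]
||prox(x)||_1 = 1.1237 + 4.8789 + 0.0 = 6.0026


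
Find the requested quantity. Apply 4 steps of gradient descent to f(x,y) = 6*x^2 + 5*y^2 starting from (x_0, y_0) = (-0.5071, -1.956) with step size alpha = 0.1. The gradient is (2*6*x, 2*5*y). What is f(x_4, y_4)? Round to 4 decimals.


Gradient descent on f(x,y) = 6*x^2 + 5*y^2.
Starting point: (-0.5071, -1.956), alpha = 0.1
Step 1: grad_x = 2*6*-0.5071 = -6.0852, grad_y = 2*5*-1.956 = -19.56
  x_1 = -0.5071 - 0.1*-6.0852 = 0.1014
  y_1 = -1.956 - 0.1*-19.56 = 0.0
Step 2: grad_x = 2*6*0.1014 = 1.217, grad_y = 2*5*0.0 = 0.0
  x_2 = 0.1014 - 0.1*1.217 = -0.0203
  y_2 = 0.0 - 0.1*0.0 = 0.0
Step 3: grad_x = 2*6*-0.0203 = -0.2434, grad_y = 2*5*0.0 = 0.0
  x_3 = -0.0203 - 0.1*-0.2434 = 0.0041
  y_3 = 0.0 - 0.1*0.0 = 0.0
Step 4: grad_x = 2*6*0.0041 = 0.0487, grad_y = 2*5*0.0 = 0.0
  x_4 = 0.0041 - 0.1*0.0487 = -0.0008
  y_4 = 0.0 - 0.1*0.0 = 0.0
f(-0.0008, 0.0) = 6*(-0.0008)^2 + 5*0.0^2 = 0.0


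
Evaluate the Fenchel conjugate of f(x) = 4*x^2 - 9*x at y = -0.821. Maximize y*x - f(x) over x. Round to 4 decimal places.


f*(y) = sup_x {y*x - a*x^2 - b*x} = sup_x {(y-b)*x - a*x^2}
FOC: (y - b) - 2a*x = 0 => x* = (y - b)/(2a)
x* = (-0.821 + 9)/(2*4) = 1.0224
f*(-0.821) = (y-b)^2/(4a) = (-0.821 + 9)^2/(4*4)
= 66.896/16 = 4.181


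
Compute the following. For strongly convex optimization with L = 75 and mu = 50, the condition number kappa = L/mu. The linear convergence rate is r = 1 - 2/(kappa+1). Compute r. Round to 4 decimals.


Step 1: Compute the condition number.
kappa = L/mu = 75/50 = 1.5
Step 2: Compute the convergence rate.
r = 1 - 2/(kappa + 1) = 1 - 2*mu/(L + mu) = (L - mu)/(L + mu) = 25/125 = 0.2


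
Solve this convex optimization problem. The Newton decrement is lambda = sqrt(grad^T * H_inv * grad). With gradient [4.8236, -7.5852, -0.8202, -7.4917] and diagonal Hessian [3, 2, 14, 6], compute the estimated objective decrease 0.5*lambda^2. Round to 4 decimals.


Step 1: H is diagonal, so H^(-1) * g = [1.6079, -3.7926, -0.0586, -1.2486].
Step 2: g^T H^(-1) g = sum_i g_i^2 / H_ii
  = (4.8236)^2/3 + (-7.5852)^2/2 + (-0.8202)^2/14 + (-7.4917)^2/6
  = 7.7557 + 28.7676 + 0.0481 + 9.3543 = 45.9256
Step 3: Objective decrease = 0.5 * g^T H^(-1) g = 22.9628


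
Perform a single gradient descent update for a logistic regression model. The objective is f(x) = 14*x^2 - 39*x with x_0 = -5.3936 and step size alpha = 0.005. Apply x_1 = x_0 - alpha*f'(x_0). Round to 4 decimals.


We compute the gradient at x_0 and apply the update.
f'(x) = 28*x - 39
f'(-5.3936) = 28*-5.3936 - 39 = -190.0208
x_1 = -5.3936 - 0.005*-190.0208 = -4.4435


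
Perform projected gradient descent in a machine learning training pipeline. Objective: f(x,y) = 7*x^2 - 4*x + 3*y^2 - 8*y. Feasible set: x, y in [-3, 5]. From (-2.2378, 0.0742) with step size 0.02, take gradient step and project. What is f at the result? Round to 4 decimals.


Step 1: Compute gradient at (-2.2378, 0.0742).
grad_x = 2*7*-2.2378 - 4 = -35.3292
grad_y = 2*3*0.0742 - 8 = -7.5548
Step 2: Gradient step.
x_raw = -2.2378 - 0.02*-35.3292 = -1.5312
y_raw = 0.0742 - 0.02*-7.5548 = 0.2253
Step 3: Project onto [-3, 5].
x_proj = clip(-1.5312) = -1.5312
y_proj = clip(0.2253) = 0.2253
Step 4: Evaluate f.
f(-1.5312, 0.2253) = 20.8871


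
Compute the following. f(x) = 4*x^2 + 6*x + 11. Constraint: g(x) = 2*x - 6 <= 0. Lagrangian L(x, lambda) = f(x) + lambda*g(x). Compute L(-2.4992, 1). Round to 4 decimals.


Step 1: Evaluate f(x).
f(-2.4992) = 4*(-2.4992)^2 + 6*(-2.4992) + 11 = 20.9888
Step 2: Evaluate g(x).
g(-2.4992) = 2*-2.4992 - 6 = -10.9984
Step 3: Compute Lagrangian.
L = 20.9888 + 1*-10.9984 = 9.9904


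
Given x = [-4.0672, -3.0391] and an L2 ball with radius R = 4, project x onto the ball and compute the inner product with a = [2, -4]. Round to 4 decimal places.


Step 1: Compute ||x|| (intermediates to 6 decimals).
||x|| = sqrt((-4.0672)^2 + (-3.0391)^2) = 5.077228
Step 2: Project.
Since ||x|| > R, scale = R/||x|| = 4/5.077228 = 0.787831, proj(x) = scale * x
proj(x) = [-3.204266, -2.394297]
Step 3: Dot product.
a^T * proj(x) = 2*(-3.204266) - 4*(-2.394297) = 3.1687


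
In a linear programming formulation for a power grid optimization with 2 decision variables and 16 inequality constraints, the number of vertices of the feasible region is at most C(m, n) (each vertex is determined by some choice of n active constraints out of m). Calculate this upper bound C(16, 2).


Each vertex corresponds to some choice of n active constraints out of m, so the number of vertices is at most C(m, n) = m! / (n!(m-n)!).
m = 16, n = 2
Numerator: 16 * 15
Denominator: 2! = 2
C(16, 2) = 120


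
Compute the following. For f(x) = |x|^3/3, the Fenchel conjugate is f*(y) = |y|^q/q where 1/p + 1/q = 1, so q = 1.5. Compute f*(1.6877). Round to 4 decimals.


The conjugate exponent q satisfies 1/p + 1/q = 1.
p = 3, so q = 3/(3 - 1) = 1.5
|y|^q = 1.6877^1.5 = 2.1925
f*(1.6877) = 2.1925 / 1.5 = 1.4617


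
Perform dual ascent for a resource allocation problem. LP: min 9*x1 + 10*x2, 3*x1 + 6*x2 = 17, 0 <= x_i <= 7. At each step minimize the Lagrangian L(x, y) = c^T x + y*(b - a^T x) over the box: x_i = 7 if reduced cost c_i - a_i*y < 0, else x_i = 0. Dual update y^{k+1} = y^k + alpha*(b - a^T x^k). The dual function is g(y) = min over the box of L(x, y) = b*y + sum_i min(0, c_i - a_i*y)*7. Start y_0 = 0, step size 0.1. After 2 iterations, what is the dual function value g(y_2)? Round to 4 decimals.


Dual ascent for LP: min 9*x1 + 10*x2, 3*x1 + 6*x2 = 17, 0 <= x_i <= 7
Step 1: y^k = 0.0, reduced costs: (9.0, 10.0)
  x^k = (0.0, 0.0), subgradient = b - a^T x = 17.0
  y^{k+1} = 0.0 + 0.1*17.0 = 1.7
Step 2: y^k = 1.7, reduced costs: (3.9, -0.2)
  x^k = (0.0, 7.0), subgradient = b - a^T x = -25.0
  y^{k+1} = 1.7 + 0.1*-25.0 = -0.8
Dual objective at y_2 = -0.8: reduced costs (11.4, 14.8), box minimizer x = (0.0, 0.0)
g(y_2) = b*y + (c1 - a1*y)*x1 + (c2 - a2*y)*x2 = 17*(-0.8) + 11.4*0.0 + 14.8*0.0 = -13.6 + 0.0 + 0.0 = -13.6


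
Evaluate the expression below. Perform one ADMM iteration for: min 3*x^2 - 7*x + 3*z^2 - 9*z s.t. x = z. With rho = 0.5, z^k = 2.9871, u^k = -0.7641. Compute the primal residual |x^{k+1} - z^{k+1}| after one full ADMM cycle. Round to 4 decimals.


ADMM iteration with rho = 0.5, z^k = 2.9871, u^k = -0.7641
Step 1: x-update.
Minimize 3*x^2 - 7*x + (0.5/2)*(x - 2.9871 - 0.7641)^2
FOC: (2*3 + 0.5)*x = 7 + 0.5*(2.9871 + 0.7641)
x^{k+1} = 1.3655
Step 2: z-update.
Minimize 3*z^2 - 9*z + (0.5/2)*(1.3655 - z - 0.7641)^2
FOC: (2*3 + 0.5)*z = 9 + 0.5*(1.3655 - 0.7641)
z^{k+1} = 1.4309
Step 3: u-update.
u^{k+1} = -0.7641 + 1.3655 - 1.4309 = -0.8295
Step 4: Primal residual = |1.3655 - 1.4309| = 0.0654


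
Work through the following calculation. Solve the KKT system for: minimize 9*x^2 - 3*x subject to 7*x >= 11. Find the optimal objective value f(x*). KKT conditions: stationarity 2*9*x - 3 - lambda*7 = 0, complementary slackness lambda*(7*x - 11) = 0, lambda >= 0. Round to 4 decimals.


Step 1: Try lambda = 0 (constraint inactive).
x_unc = 3/(2*9) = 0.1667
Check: 7*0.1667 = 1.1669 < 11 -- violated!
Step 2: Constraint must be active: 7*x = 11
x* = 11/7 = 1.5714 (rounded; the exact value 11/7 is used below)
lambda = (2*9*(11/7) - 3)/7 = 3.6122
Step 3: Compute optimal value.
f(x*) = 9*(11/7)^2 - 3*(11/7) = 17.5102


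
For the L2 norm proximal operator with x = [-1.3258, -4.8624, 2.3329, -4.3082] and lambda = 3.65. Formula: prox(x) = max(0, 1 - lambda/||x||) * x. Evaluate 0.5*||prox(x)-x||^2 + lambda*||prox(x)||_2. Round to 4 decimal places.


Step 1: Compute ||x||.
||x|| = 7.0288
Step 2: Compute scaling factor.
scale = max(0, 1 - 3.65/7.0288) = 0.4807
Step 3: prox(x) = [-0.6373, -2.3374, 1.1214, -2.071]
||prox(x)|| = 3.3788
Step 4: Proximal objective.
0.5*||prox-x||^2 = 6.6613
lambda*||prox|| = 12.3326
Total = 18.9938


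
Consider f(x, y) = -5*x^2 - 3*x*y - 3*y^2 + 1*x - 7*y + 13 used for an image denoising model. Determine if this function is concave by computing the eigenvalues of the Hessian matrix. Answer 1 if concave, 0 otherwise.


The Hessian of f(x,y) = -5*x^2 - 3*x*y - 3*y^2 + 1*x - 7*y + 13 is:
H = [[-10, -3], [-3, -6]]
Trace = -10 - 6 = -16
Determinant = -10*-6 - (-3)^2 = 51
Discriminant = (-16)^2 - 4*51 = 52.0
Eigenvalues: lambda_1 = -11.6056, lambda_2 = -4.3944
The function is concave.

1


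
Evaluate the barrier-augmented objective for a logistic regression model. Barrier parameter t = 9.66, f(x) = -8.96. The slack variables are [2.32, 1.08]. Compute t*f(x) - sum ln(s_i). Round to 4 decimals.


Step 1: Compute log-barrier.
ln values: [0.8416, 0.077]
phi = -(0.8416 + 0.077) = -0.9185
Step 2: Compute augmented objective.
t*f(x) = 9.66*-8.96 = -86.5536
Total = -86.5536 - 0.9185 = -87.4721


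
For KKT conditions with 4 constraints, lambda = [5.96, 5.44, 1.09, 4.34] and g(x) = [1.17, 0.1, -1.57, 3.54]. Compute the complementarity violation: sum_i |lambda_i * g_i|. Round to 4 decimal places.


KKT complementary slackness check:
lambda_1 * g_1 = 5.96 * 1.17 = 6.9732
lambda_2 * g_2 = 5.44 * 0.1 = 0.544
lambda_3 * g_3 = 1.09 * -1.57 = -1.7113
lambda_4 * g_4 = 4.34 * 3.54 = 15.3636
Total violation = 6.9732 + 0.544 + 1.7113 + 15.3636 = 24.5921


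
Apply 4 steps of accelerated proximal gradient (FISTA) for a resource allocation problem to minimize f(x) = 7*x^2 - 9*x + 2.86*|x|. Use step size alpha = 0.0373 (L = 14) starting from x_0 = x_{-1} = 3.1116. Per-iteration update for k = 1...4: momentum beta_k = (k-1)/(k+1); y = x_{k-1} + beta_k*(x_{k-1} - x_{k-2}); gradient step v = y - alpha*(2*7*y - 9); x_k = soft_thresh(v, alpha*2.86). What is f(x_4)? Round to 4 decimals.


FISTA on f(x) = 7*x^2 - 9*x + 2.86*|x|
L = 14, alpha = 0.0373
Iteration 1: beta = 0.0, y = 3.1116 + 0.0*(3.1116 - 3.1116) = 3.1116
  grad(y) = 34.5624, v = y - alpha*grad = 1.8224
  prox(v) = soft_thresh(1.8224, 0.1067) = 1.7157
Iteration 2: beta = 0.3333, y = 1.7157 + 0.3333*(1.7157 - 3.1116) = 1.2505
  grad(y) = 8.5064, v = y - alpha*grad = 0.9332
  prox(v) = soft_thresh(0.9332, 0.1067) = 0.8265
Iteration 3: beta = 0.5, y = 0.8265 + 0.5*(0.8265 - 1.7157) = 0.3819
  grad(y) = -3.6539, v = y - alpha*grad = 0.5182
  prox(v) = soft_thresh(0.5182, 0.1067) = 0.4115
Iteration 4: beta = 0.6, y = 0.4115 + 0.6*(0.4115 - 0.8265) = 0.1625
  grad(y) = -6.7254, v = y - alpha*grad = 0.4133
  prox(v) = soft_thresh(0.4133, 0.1067) = 0.3066
f(x_4) = 7*0.3066^2 - 9*0.3066 + 2.86*|0.3066| = -1.2246


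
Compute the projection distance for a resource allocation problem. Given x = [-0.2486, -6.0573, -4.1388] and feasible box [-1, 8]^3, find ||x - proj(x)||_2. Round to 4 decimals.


Project each component onto [-1, 8].
clip(-0.2486) = -0.2486, clip(-6.0573) = -1.0, clip(-4.1388) = -1.0
Projection = [-0.2486, -1.0, -1.0]
Squared diffs: [0.0, 25.5763, 9.8521]
Distance = sqrt(35.4284) = 5.9522


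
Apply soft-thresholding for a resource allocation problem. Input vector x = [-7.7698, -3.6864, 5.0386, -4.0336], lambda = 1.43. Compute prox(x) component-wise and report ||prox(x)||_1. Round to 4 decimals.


Soft-thresholding with lambda = 1.43:
prox(-7.7698) = sign(-7.7698)*max(|-7.7698| - 1.43, 0) = -6.3398
prox(-3.6864) = sign(-3.6864)*max(|-3.6864| - 1.43, 0) = -2.2564
prox(5.0386) = sign(5.0386)*max(|5.0386| - 1.43, 0) = 3.6086
prox(-4.0336) = sign(-4.0336)*max(|-4.0336| - 1.43, 0) = -2.6036
prox(x) = [-6.3398, -2.2564, 3.6086, -2.6036]
||prox(x)||_1 = 6.3398 + 2.2564 + 3.6086 + 2.6036 = 14.8084


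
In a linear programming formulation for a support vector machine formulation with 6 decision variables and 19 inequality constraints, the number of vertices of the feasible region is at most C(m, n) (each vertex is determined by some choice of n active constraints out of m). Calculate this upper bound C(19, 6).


Each vertex corresponds to some choice of n active constraints out of m, so the number of vertices is at most C(m, n) = m! / (n!(m-n)!).
m = 19, n = 6
Numerator: 19 * 18 * 17 * 16 * 15 * 14
Denominator: 6! = 720
C(19, 6) = 27132


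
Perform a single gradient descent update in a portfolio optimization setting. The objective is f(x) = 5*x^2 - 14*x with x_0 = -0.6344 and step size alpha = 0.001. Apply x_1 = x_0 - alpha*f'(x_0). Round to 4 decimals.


We compute the gradient at x_0 and apply the update.
f'(x) = 10*x - 14
f'(-0.6344) = 10*-0.6344 - 14 = -20.344
x_1 = -0.6344 - 0.001*-20.344 = -0.6141


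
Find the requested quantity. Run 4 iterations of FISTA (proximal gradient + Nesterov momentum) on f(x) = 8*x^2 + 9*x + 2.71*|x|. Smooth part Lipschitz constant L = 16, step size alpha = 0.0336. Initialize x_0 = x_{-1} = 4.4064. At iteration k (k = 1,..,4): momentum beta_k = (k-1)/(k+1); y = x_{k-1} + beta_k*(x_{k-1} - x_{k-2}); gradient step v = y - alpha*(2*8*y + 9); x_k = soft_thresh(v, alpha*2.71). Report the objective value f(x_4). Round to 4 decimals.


FISTA on f(x) = 8*x^2 + 9*x + 2.71*|x|
L = 16, alpha = 0.0336
Iteration 1: beta = 0.0, y = 4.4064 + 0.0*(4.4064 - 4.4064) = 4.4064
  grad(y) = 79.5024, v = y - alpha*grad = 1.7351
  prox(v) = soft_thresh(1.7351, 0.0911) = 1.6441
Iteration 2: beta = 0.3333, y = 1.6441 + 0.3333*(1.6441 - 4.4064) = 0.7233
  grad(y) = 20.5726, v = y - alpha*grad = 0.032
  prox(v) = soft_thresh(0.032, 0.0911) = 0.0
Iteration 3: beta = 0.5, y = 0.0 + 0.5*(0.0 - 1.6441) = -0.822
  grad(y) = -4.1525, v = y - alpha*grad = -0.6825
  prox(v) = soft_thresh(-0.6825, 0.0911) = -0.5915
Iteration 4: beta = 0.6, y = -0.5915 + 0.6*(-0.5915 - 0.0) = -0.9463
  grad(y) = -6.1412, v = y - alpha*grad = -0.74
  prox(v) = soft_thresh(-0.74, 0.0911) = -0.6489
f(x_4) = 8*(-0.6489)^2 + 9*(-0.6489) + 2.71*|-0.6489| = -0.7129


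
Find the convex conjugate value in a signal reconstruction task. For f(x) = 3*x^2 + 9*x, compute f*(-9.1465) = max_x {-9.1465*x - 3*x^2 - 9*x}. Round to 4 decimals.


f*(y) = sup_x {y*x - a*x^2 - b*x} = sup_x {(y-b)*x - a*x^2}
FOC: (y - b) - 2a*x = 0 => x* = (y - b)/(2a)
x* = (-9.1465 - 9)/(2*3) = -3.0244
f*(-9.1465) = (y-b)^2/(4a) = (-9.1465 - 9)^2/(4*3)
= 329.2955/12 = 27.4413


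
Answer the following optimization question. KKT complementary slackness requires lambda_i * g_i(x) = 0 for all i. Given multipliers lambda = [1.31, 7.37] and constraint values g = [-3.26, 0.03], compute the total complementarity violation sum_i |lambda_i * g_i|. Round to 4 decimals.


KKT complementary slackness check:
lambda_1 * g_1 = 1.31 * -3.26 = -4.2706
lambda_2 * g_2 = 7.37 * 0.03 = 0.2211
Total violation = 4.2706 + 0.2211 = 4.4917


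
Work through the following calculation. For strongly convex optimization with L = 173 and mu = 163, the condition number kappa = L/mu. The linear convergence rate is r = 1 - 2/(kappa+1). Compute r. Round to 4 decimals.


Step 1: Compute the condition number.
kappa = L/mu = 173/163 = 1.0613
Step 2: Compute the convergence rate.
r = 1 - 2/(kappa + 1) = 1 - 2*mu/(L + mu) = (L - mu)/(L + mu) = 10/336 = 0.0298
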